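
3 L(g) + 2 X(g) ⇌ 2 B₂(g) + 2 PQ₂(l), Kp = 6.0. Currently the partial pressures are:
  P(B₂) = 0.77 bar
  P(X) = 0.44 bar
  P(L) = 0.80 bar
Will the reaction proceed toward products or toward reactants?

no net change (already at equilibrium)

(PQ₂ is a pure liquid — omitted from Qp.)
Qp = P(B₂)² / (P(L)³·P(X)²) = (0.77)² / ((0.80)³·(0.44)²) = 6.0
Qp = 6.0 = Kp, so the system is already at equilibrium.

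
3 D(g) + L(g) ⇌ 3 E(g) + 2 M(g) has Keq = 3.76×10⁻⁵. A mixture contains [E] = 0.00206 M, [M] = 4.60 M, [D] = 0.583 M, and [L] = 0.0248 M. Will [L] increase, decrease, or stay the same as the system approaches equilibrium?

stay the same

Q = [E]³·[M]² / ([D]³·[L]) = (0.00206)³·(4.60)² / ((0.583)³·(0.0248)) = 3.76×10⁻⁵
Q = 3.76×10⁻⁵ = Keq; the system is at equilibrium.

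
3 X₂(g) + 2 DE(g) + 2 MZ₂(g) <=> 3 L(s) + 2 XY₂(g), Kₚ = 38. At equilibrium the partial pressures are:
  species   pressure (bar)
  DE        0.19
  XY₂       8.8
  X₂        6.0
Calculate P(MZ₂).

(L is a pure solid — omitted from Kₚ.)
At equilibrium, Kₚ = P(XY₂)² / (P(X₂)³·P(DE)²·P(MZ₂)²) = 38.
(8.8)² / ((6.0)³·(0.19)²·(P(MZ₂))²) = 38
P(MZ₂)² = 0.261 ⇒ P(MZ₂) = 0.51 bar

P(MZ₂) = 0.51 bar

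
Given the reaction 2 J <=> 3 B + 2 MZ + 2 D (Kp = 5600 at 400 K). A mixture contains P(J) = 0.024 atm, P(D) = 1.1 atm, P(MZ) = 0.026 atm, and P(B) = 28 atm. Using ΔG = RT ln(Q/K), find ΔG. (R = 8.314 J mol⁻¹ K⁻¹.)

ΔG = 5.71 kJ/mol

Qp = P(B)³·P(MZ)²·P(D)² / P(J)² = (28)³·(0.026)²·(1.1)² / (0.024)² = 31200
ΔG = RT ln(Qp/Kp) = (8.314 J mol⁻¹ K⁻¹)(400 K) × ln(31200/5600)
   = (3.326 kJ/mol)(1.718) = 5.71 kJ/mol
ΔG > 0, so the forward reaction is non-spontaneous (proceeds in reverse).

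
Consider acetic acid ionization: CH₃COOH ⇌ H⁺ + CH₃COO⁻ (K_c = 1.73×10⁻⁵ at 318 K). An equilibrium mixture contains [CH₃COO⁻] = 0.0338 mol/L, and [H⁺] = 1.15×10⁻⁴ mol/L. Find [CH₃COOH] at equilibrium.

At equilibrium, K_c = [H⁺]·[CH₃COO⁻] / [CH₃COOH] = 1.73×10⁻⁵.
(1.15×10⁻⁴)·(0.0338) / ([CH₃COOH]) = 1.73×10⁻⁵
[CH₃COOH] = 0.225 mol/L

[CH₃COOH] = 0.225 mol/L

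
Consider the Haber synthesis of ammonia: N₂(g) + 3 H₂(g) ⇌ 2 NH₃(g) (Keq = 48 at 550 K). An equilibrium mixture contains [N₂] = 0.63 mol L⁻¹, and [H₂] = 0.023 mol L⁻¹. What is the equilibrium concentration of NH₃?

[NH₃] = 0.019 mol L⁻¹

At equilibrium, Keq = [NH₃]² / ([N₂]·[H₂]³) = 48.
([NH₃])² / ((0.63)·(0.023)³) = 48
[NH₃]² = 3.68×10⁻⁴ ⇒ [NH₃] = 0.019 mol L⁻¹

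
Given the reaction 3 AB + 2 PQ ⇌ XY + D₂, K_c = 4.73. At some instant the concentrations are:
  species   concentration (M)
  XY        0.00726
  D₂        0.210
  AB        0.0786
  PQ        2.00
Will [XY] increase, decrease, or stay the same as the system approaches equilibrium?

increase

Q_c = [XY]·[D₂] / ([AB]³·[PQ]²) = (0.00726)·(0.210) / ((0.0786)³·(2.00)²) = 0.785
Q_c = 0.785 < K_c = 4.73: net forward reaction.
XY is a product, so it increases.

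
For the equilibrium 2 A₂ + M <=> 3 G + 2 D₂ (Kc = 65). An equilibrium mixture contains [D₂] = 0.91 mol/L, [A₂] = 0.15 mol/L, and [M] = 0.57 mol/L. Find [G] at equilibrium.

[G] = 1.0 mol/L

At equilibrium, Kc = [G]³·[D₂]² / ([A₂]²·[M]) = 65.
([G])³·(0.91)² / ((0.15)²·(0.57)) = 65
[G]³ = 1.01 ⇒ [G] = 1.0 mol/L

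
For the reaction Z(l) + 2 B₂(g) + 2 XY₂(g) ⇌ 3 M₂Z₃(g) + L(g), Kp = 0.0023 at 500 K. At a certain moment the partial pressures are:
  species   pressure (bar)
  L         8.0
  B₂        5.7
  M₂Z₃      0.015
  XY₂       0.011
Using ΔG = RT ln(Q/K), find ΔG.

ΔG = 4.55 kJ/mol

(Z is a pure liquid — omitted from Qp.)
Qp = P(M₂Z₃)³·P(L) / (P(B₂)²·P(XY₂)²) = (0.015)³·(8.0) / ((5.7)²·(0.011)²) = 0.00687
ΔG = RT ln(Qp/Kp) = (8.314 J mol⁻¹ K⁻¹)(500 K) × ln(0.00687/0.0023)
   = (4.157 kJ/mol)(1.094) = 4.55 kJ/mol
ΔG > 0, so the forward reaction is non-spontaneous (proceeds in reverse).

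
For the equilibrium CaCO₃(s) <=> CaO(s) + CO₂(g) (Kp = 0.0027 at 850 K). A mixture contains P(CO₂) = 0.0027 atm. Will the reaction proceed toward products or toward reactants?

(CaCO₃, CaO are pure solids — omitted from Qp.)
Qp = P(CO₂) = 0.0027
Qp = 0.0027 = Kp, so the system is already at equilibrium.

at equilibrium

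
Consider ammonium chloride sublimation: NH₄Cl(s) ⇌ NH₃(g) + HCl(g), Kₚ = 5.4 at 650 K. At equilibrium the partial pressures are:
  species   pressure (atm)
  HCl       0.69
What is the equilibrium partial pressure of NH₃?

P(NH₃) = 7.8 atm

(NH₄Cl is a pure solid — omitted from Kₚ.)
At equilibrium, Kₚ = P(NH₃)·P(HCl) = 5.4.
(P(NH₃))·(0.69) = 5.4
P(NH₃) = 7.83 = 7.8 atm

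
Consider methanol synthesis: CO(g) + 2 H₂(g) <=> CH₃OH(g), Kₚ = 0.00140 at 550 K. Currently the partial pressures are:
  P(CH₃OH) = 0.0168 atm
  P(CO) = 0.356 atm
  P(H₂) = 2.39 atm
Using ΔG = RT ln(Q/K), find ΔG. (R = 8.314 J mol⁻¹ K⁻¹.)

ΔG = 8.12 kJ/mol

Qₚ = P(CH₃OH) / (P(CO)·P(H₂)²) = (0.0168) / ((0.356)·(2.39)²) = 0.00826
ΔG = RT ln(Qₚ/Kₚ) = (8.314 J mol⁻¹ K⁻¹)(550 K) × ln(0.00826/0.00140)
   = (4.573 kJ/mol)(1.775) = 8.12 kJ/mol
ΔG > 0, so the forward reaction is non-spontaneous (proceeds in reverse).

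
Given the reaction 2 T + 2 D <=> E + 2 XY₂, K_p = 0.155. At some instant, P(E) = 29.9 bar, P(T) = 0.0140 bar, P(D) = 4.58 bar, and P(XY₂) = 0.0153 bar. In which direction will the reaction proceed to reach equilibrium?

to the left

Q_p = P(E)·P(XY₂)² / (P(T)²·P(D)²) = (29.9)·(0.0153)² / ((0.0140)²·(4.58)²) = 1.70
Q_p = 1.70 > K_p = 0.155, so the reverse reaction proceeds.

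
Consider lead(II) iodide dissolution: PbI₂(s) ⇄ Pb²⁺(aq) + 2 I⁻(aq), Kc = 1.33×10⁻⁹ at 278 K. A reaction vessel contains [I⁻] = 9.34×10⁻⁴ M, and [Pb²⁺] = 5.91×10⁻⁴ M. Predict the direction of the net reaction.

toward products

(PbI₂ is a pure solid — omitted from Qc.)
Qc = [Pb²⁺]·[I⁻]² = (5.91×10⁻⁴)·(9.34×10⁻⁴)² = 5.16×10⁻¹⁰
Qc = 5.16×10⁻¹⁰ < Kc = 1.33×10⁻⁹, so the forward reaction proceeds.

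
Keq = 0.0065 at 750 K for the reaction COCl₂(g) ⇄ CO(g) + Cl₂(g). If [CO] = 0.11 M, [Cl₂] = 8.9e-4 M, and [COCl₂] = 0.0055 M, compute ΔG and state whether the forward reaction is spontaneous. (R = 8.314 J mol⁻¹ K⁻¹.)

Q = [CO]·[Cl₂] / [COCl₂] = (0.11)·(8.9e-4) / (0.0055) = 0.0178
ΔG = RT ln(Q/Keq) = (8.314 J mol⁻¹ K⁻¹)(750 K) × ln(0.0178/0.0065)
   = (6.236 kJ/mol)(1.007) = 6.28 kJ/mol
ΔG > 0, so the forward reaction is non-spontaneous (proceeds in reverse).

ΔG = 6.28 kJ/mol; the forward reaction is non-spontaneous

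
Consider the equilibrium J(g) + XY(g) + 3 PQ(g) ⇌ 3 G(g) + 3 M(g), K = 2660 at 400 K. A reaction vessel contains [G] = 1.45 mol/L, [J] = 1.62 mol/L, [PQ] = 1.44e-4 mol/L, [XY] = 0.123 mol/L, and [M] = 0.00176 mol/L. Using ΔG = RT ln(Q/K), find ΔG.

ΔG = 7.82 kJ/mol

Q = [G]³·[M]³ / ([J]·[XY]·[PQ]³) = (1.45)³·(0.00176)³ / ((1.62)·(0.123)·(1.44e-4)³) = 27900
ΔG = RT ln(Q/K) = (8.314 J mol⁻¹ K⁻¹)(400 K) × ln(27900/2660)
   = (3.326 kJ/mol)(2.350) = 7.82 kJ/mol
ΔG > 0, so the forward reaction is non-spontaneous (proceeds in reverse).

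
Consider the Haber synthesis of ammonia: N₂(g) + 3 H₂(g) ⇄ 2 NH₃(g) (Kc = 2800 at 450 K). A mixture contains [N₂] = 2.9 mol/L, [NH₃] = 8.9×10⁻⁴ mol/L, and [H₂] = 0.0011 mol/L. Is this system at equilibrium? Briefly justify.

Qc = [NH₃]² / ([N₂]·[H₂]³) = (8.9×10⁻⁴)² / ((2.9)·(0.0011)³) = 210
Qc = 210 < Kc = 2800: net forward reaction.

no; Q < K, reaction proceeds forward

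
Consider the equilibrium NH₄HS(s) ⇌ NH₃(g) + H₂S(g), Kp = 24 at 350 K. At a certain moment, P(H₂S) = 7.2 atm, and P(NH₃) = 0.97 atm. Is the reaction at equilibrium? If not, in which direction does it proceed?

to the right

(NH₄HS is a pure solid — omitted from Qp.)
Qp = P(NH₃)·P(H₂S) = (0.97)·(7.2) = 7.0
Qp = 7.0 < Kp = 24, so the forward reaction proceeds.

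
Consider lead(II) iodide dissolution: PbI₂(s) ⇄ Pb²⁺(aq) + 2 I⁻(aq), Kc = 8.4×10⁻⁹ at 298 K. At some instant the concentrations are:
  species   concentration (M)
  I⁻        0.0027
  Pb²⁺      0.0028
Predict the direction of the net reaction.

in the reverse direction

(PbI₂ is a pure solid — omitted from Qc.)
Qc = [Pb²⁺]·[I⁻]² = (0.0028)·(0.0027)² = 2.0×10⁻⁸
Qc = 2.0×10⁻⁸ > Kc = 8.4×10⁻⁹, so the reverse reaction proceeds.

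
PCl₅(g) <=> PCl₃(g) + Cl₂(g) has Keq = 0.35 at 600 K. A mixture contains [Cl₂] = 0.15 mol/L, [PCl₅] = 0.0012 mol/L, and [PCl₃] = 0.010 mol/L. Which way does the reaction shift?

Q = [PCl₃]·[Cl₂] / [PCl₅] = (0.010)·(0.15) / (0.0012) = 1.3
Q = 1.3 > Keq = 0.35, so the reverse reaction proceeds.

to the left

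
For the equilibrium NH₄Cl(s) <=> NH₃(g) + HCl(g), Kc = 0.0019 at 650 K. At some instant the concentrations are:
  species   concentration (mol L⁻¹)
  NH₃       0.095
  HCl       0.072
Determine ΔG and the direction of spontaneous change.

ΔG = 6.92 kJ/mol; the forward reaction is non-spontaneous

(NH₄Cl is a pure solid — omitted from Qc.)
Qc = [NH₃]·[HCl] = (0.095)·(0.072) = 0.00684
ΔG = RT ln(Qc/Kc) = (8.314 J mol⁻¹ K⁻¹)(650 K) × ln(0.00684/0.0019)
   = (5.404 kJ/mol)(1.281) = 6.92 kJ/mol
ΔG > 0, so the forward reaction is non-spontaneous (proceeds in reverse).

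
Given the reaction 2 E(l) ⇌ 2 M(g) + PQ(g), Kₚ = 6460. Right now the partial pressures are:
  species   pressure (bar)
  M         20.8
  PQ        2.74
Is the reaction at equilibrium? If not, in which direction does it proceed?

forward (toward products)

(E is a pure liquid — omitted from Qₚ.)
Qₚ = P(M)²·P(PQ) = (20.8)²·(2.74) = 1190
Qₚ = 1190 < Kₚ = 6460, so the forward reaction proceeds.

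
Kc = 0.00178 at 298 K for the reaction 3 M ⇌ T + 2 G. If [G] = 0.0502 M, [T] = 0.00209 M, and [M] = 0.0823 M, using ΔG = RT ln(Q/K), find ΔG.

Qc = [T]·[G]² / [M]³ = (0.00209)·(0.0502)² / (0.0823)³ = 0.00945
ΔG = RT ln(Qc/Kc) = (8.314 J mol⁻¹ K⁻¹)(298 K) × ln(0.00945/0.00178)
   = (2.478 kJ/mol)(1.669) = 4.14 kJ/mol
ΔG > 0, so the forward reaction is non-spontaneous (proceeds in reverse).

ΔG = 4.14 kJ/mol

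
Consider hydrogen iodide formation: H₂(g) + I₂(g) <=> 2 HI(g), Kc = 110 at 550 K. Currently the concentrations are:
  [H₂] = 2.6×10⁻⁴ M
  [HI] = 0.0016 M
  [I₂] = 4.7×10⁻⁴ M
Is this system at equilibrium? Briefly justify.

no; Q < K, reaction proceeds forward

Qc = [HI]² / ([H₂]·[I₂]) = (0.0016)² / ((2.6×10⁻⁴)·(4.7×10⁻⁴)) = 21
Qc = 21 < Kc = 110: net forward reaction.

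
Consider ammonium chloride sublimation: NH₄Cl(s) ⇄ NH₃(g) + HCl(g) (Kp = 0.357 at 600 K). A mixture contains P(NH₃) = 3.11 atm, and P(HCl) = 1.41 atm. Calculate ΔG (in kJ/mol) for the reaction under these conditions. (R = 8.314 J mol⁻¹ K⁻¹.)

(NH₄Cl is a pure solid — omitted from Qp.)
Qp = P(NH₃)·P(HCl) = (3.11)·(1.41) = 4.39
ΔG = RT ln(Qp/Kp) = (8.314 J mol⁻¹ K⁻¹)(600 K) × ln(4.39/0.357)
   = (4.988 kJ/mol)(2.509) = 12.5 kJ/mol
ΔG > 0, so the forward reaction is non-spontaneous (proceeds in reverse).

ΔG = 12.5 kJ/mol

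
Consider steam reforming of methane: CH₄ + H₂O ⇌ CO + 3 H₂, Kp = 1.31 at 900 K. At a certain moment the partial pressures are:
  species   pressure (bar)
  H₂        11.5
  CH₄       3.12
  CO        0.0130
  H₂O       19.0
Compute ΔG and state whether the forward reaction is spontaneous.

Qp = P(CO)·P(H₂)³ / (P(CH₄)·P(H₂O)) = (0.0130)·(11.5)³ / ((3.12)·(19.0)) = 0.334
ΔG = RT ln(Qp/Kp) = (8.314 J mol⁻¹ K⁻¹)(900 K) × ln(0.334/1.31)
   = (7.483 kJ/mol)(-1.367) = -10.2 kJ/mol
ΔG < 0, so the forward reaction is spontaneous (proceeds forward).

ΔG = -10.2 kJ/mol; the forward reaction is spontaneous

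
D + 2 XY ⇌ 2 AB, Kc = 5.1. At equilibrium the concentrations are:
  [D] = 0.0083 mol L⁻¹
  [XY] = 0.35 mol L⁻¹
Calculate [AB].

At equilibrium, Kc = [AB]² / ([D]·[XY]²) = 5.1.
([AB])² / ((0.0083)·(0.35)²) = 5.1
[AB]² = 0.00519 ⇒ [AB] = 0.072 mol L⁻¹

[AB] = 0.072 mol L⁻¹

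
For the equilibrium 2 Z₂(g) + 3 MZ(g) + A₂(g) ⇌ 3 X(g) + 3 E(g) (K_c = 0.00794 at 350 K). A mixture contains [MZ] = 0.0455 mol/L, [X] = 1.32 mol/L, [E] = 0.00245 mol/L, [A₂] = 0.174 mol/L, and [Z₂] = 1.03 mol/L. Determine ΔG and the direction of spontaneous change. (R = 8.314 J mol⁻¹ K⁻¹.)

Q_c = [X]³·[E]³ / ([Z₂]²·[MZ]³·[A₂]) = (1.32)³·(0.00245)³ / ((1.03)²·(0.0455)³·(0.174)) = 0.00195
ΔG = RT ln(Q_c/K_c) = (8.314 J mol⁻¹ K⁻¹)(350 K) × ln(0.00195/0.00794)
   = (2.910 kJ/mol)(-1.404) = -4.09 kJ/mol
ΔG < 0, so the forward reaction is spontaneous (proceeds forward).

ΔG = -4.09 kJ/mol; the forward reaction is spontaneous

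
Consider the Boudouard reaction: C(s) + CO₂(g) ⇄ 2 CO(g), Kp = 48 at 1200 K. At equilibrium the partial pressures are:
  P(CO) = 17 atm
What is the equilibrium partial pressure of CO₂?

P(CO₂) = 6.0 atm

(C is a pure solid — omitted from Kp.)
At equilibrium, Kp = P(CO)² / P(CO₂) = 48.
(17)² / (P(CO₂)) = 48
P(CO₂) = 6.02 = 6.0 atm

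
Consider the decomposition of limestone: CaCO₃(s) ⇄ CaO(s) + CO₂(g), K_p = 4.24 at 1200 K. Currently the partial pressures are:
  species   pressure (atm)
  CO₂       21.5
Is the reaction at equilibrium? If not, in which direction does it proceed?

reverse (toward reactants)

(CaCO₃, CaO are pure solids — omitted from Q_p.)
Q_p = P(CO₂) = 21.5
Q_p = 21.5 > K_p = 4.24, so the reverse reaction proceeds.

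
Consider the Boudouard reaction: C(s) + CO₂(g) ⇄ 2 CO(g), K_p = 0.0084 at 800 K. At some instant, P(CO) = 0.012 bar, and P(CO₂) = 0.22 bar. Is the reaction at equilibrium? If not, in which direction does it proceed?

forward (toward products)

(C is a pure solid — omitted from Q_p.)
Q_p = P(CO)² / P(CO₂) = (0.012)² / (0.22) = 6.5e-4
Q_p = 6.5e-4 < K_p = 0.0084, so the forward reaction proceeds.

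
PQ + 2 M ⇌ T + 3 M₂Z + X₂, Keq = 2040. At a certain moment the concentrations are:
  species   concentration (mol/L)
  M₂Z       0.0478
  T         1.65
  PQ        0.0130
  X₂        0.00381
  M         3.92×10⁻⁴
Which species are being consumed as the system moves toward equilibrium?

Q = [T]·[M₂Z]³·[X₂] / ([PQ]·[M]²) = (1.65)·(0.0478)³·(0.00381) / ((0.0130)·(3.92×10⁻⁴)²) = 344
Q = 344 < Keq = 2040: net forward reaction.

PQ, M (reactants)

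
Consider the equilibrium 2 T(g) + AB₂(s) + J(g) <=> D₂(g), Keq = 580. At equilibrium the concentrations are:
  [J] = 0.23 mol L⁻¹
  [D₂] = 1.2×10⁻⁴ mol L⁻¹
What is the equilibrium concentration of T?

(AB₂ is a pure solid — omitted from Keq.)
At equilibrium, Keq = [D₂] / ([T]²·[J]) = 580.
(1.2×10⁻⁴) / (([T])²·(0.23)) = 580
[T]² = 9.00×10⁻⁷ ⇒ [T] = 9.5×10⁻⁴ mol L⁻¹

[T] = 9.5×10⁻⁴ mol L⁻¹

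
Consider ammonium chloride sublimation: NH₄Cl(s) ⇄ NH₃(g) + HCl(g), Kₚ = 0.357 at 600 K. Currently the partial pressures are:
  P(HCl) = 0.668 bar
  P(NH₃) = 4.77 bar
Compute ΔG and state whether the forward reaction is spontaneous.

(NH₄Cl is a pure solid — omitted from Qₚ.)
Qₚ = P(NH₃)·P(HCl) = (4.77)·(0.668) = 3.19
ΔG = RT ln(Qₚ/Kₚ) = (8.314 J mol⁻¹ K⁻¹)(600 K) × ln(3.19/0.357)
   = (4.988 kJ/mol)(2.190) = 10.9 kJ/mol
ΔG > 0, so the forward reaction is non-spontaneous (proceeds in reverse).

ΔG = 10.9 kJ/mol; the forward reaction is non-spontaneous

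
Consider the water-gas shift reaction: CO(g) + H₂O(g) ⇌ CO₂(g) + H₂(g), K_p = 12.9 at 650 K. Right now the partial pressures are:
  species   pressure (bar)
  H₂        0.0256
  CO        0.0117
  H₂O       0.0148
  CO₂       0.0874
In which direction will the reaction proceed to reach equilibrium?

Q_p = P(CO₂)·P(H₂) / (P(CO)·P(H₂O)) = (0.0874)·(0.0256) / ((0.0117)·(0.0148)) = 12.9
Q_p = 12.9 = K_p, so the system is already at equilibrium.

at equilibrium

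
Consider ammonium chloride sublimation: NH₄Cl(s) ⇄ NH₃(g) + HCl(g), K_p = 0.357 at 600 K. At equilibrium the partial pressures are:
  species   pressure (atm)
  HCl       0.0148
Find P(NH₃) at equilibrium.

(NH₄Cl is a pure solid — omitted from K_p.)
At equilibrium, K_p = P(NH₃)·P(HCl) = 0.357.
(P(NH₃))·(0.0148) = 0.357
P(NH₃) = 24.1 atm

P(NH₃) = 24.1 atm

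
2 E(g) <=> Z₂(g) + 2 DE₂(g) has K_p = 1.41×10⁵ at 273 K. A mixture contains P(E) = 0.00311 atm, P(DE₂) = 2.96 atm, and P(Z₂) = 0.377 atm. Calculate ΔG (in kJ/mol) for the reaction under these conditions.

Q_p = P(Z₂)·P(DE₂)² / P(E)² = (0.377)·(2.96)² / (0.00311)² = 3.42×10⁵
ΔG = RT ln(Q_p/K_p) = (8.314 J mol⁻¹ K⁻¹)(273 K) × ln(3.42×10⁵/1.41×10⁵)
   = (2.270 kJ/mol)(0.8861) = 2.01 kJ/mol
ΔG > 0, so the forward reaction is non-spontaneous (proceeds in reverse).

ΔG = 2.01 kJ/mol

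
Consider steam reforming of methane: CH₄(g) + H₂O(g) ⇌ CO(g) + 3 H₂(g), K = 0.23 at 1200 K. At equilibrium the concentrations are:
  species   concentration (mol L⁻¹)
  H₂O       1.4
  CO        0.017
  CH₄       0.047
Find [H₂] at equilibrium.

At equilibrium, K = [CO]·[H₂]³ / ([CH₄]·[H₂O]) = 0.23.
(0.017)·([H₂])³ / ((0.047)·(1.4)) = 0.23
[H₂]³ = 0.890 ⇒ [H₂] = 0.96 mol L⁻¹

[H₂] = 0.96 mol L⁻¹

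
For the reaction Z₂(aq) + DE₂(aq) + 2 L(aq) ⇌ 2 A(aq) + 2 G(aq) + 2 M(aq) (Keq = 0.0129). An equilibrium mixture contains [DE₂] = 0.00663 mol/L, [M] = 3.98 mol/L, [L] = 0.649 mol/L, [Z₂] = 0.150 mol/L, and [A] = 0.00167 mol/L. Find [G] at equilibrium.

[G] = 0.350 mol/L

At equilibrium, Keq = [A]²·[G]²·[M]² / ([Z₂]·[DE₂]·[L]²) = 0.0129.
(0.00167)²·([G])²·(3.98)² / ((0.150)·(0.00663)·(0.649)²) = 0.0129
[G]² = 0.122 ⇒ [G] = 0.350 mol/L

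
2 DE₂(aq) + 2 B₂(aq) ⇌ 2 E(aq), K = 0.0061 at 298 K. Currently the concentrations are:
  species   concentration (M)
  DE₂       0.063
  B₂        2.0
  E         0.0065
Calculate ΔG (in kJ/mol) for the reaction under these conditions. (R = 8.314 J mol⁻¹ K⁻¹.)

ΔG = -2.06 kJ/mol

Q = [E]² / ([DE₂]²·[B₂]²) = (0.0065)² / ((0.063)²·(2.0)²) = 0.00266
ΔG = RT ln(Q/K) = (8.314 J mol⁻¹ K⁻¹)(298 K) × ln(0.00266/0.0061)
   = (2.478 kJ/mol)(-0.8300) = -2.06 kJ/mol
ΔG < 0, so the forward reaction is spontaneous (proceeds forward).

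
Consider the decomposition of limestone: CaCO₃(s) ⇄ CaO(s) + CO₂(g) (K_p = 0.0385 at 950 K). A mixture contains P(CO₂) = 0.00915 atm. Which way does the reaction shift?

forward (toward products)

(CaCO₃, CaO are pure solids — omitted from Q_p.)
Q_p = P(CO₂) = 0.00915
Q_p = 0.00915 < K_p = 0.0385, so the forward reaction proceeds.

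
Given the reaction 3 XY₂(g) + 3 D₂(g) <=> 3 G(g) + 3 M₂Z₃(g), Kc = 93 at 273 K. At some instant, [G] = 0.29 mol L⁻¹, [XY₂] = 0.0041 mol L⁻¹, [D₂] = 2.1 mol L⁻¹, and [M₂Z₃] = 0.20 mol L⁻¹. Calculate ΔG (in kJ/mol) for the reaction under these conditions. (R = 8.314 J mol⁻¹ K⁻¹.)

ΔG = 2.70 kJ/mol

Qc = [G]³·[M₂Z₃]³ / ([XY₂]³·[D₂]³) = (0.29)³·(0.20)³ / ((0.0041)³·(2.1)³) = 306
ΔG = RT ln(Qc/Kc) = (8.314 J mol⁻¹ K⁻¹)(273 K) × ln(306/93)
   = (2.270 kJ/mol)(1.191) = 2.70 kJ/mol
ΔG > 0, so the forward reaction is non-spontaneous (proceeds in reverse).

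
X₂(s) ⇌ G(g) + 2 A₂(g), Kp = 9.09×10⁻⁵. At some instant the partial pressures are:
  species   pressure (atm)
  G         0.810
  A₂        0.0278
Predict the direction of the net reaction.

reverse (toward reactants)

(X₂ is a pure solid — omitted from Qp.)
Qp = P(G)·P(A₂)² = (0.810)·(0.0278)² = 6.26×10⁻⁴
Qp = 6.26×10⁻⁴ > Kp = 9.09×10⁻⁵, so the reverse reaction proceeds.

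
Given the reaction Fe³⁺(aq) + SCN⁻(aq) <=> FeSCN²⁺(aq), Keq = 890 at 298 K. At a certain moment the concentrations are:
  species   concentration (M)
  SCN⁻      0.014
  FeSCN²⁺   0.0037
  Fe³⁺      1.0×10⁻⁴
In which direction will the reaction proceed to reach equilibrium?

Q = [FeSCN²⁺] / ([Fe³⁺]·[SCN⁻]) = (0.0037) / ((1.0×10⁻⁴)·(0.014)) = 2600
Q = 2600 > Keq = 890, so the reverse reaction proceeds.

reverse (toward reactants)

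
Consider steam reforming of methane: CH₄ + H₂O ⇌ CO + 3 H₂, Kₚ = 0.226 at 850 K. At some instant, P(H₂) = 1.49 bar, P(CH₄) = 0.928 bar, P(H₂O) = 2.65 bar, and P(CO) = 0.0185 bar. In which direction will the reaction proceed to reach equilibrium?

Qₚ = P(CO)·P(H₂)³ / (P(CH₄)·P(H₂O)) = (0.0185)·(1.49)³ / ((0.928)·(2.65)) = 0.0249
Qₚ = 0.0249 < Kₚ = 0.226, so the forward reaction proceeds.

in the forward direction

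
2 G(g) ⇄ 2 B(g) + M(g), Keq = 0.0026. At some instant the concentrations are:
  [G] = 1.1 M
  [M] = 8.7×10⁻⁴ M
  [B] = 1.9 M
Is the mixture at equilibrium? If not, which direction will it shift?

yes, at equilibrium

Q = [B]²·[M] / [G]² = (1.9)²·(8.7×10⁻⁴) / (1.1)² = 0.0026
Q = 0.0026 = Keq; the system is at equilibrium.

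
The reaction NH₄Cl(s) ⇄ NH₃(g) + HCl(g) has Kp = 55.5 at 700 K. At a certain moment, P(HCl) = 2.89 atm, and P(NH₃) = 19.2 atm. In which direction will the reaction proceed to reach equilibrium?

(NH₄Cl is a pure solid — omitted from Qp.)
Qp = P(NH₃)·P(HCl) = (19.2)·(2.89) = 55.5
Qp = 55.5 = Kp, so the system is already at equilibrium.

neither direction; the system is at equilibrium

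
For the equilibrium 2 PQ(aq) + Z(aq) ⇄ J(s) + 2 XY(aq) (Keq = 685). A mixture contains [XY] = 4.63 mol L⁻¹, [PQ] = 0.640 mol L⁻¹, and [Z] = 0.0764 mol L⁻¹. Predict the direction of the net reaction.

at equilibrium

(J is a pure solid — omitted from Q.)
Q = [XY]² / ([PQ]²·[Z]) = (4.63)² / ((0.640)²·(0.0764)) = 685
Q = 685 = Keq, so the system is already at equilibrium.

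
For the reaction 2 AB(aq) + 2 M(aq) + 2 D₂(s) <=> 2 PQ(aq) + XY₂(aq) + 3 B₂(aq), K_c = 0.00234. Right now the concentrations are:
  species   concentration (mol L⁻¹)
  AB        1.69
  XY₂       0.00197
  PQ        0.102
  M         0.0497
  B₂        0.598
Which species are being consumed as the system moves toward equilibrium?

AB, M, D₂ (reactants)

(D₂ is a pure solid — omitted from Q_c.)
Q_c = [PQ]²·[XY₂]·[B₂]³ / ([AB]²·[M]²) = (0.102)²·(0.00197)·(0.598)³ / ((1.69)²·(0.0497)²) = 6.21e-4
Q_c = 6.21e-4 < K_c = 0.00234: net forward reaction.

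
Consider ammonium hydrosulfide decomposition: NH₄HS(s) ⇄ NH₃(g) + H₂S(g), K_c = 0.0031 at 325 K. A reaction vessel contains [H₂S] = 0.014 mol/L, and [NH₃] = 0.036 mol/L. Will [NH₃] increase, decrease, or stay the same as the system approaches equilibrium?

increase

(NH₄HS is a pure solid — omitted from Q_c.)
Q_c = [NH₃]·[H₂S] = (0.036)·(0.014) = 5.0×10⁻⁴
Q_c = 5.0×10⁻⁴ < K_c = 0.0031: net forward reaction.
NH₃ is a product, so it increases.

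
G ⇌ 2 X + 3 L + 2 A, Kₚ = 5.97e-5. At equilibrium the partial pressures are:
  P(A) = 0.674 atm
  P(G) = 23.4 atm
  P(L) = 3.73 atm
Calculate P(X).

P(X) = 0.00770 atm

At equilibrium, Kₚ = P(X)²·P(L)³·P(A)² / P(G) = 5.97e-5.
(P(X))²·(3.73)³·(0.674)² / (23.4) = 5.97e-5
P(X)² = 5.93e-5 ⇒ P(X) = 0.00770 atm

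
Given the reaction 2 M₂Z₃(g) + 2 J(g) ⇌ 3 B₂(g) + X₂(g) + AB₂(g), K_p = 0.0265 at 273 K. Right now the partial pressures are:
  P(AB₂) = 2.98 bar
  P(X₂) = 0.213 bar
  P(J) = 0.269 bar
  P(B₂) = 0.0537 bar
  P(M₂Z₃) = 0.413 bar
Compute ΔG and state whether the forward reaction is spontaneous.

Q_p = P(B₂)³·P(X₂)·P(AB₂) / (P(M₂Z₃)²·P(J)²) = (0.0537)³·(0.213)·(2.98) / ((0.413)²·(0.269)²) = 0.00796
ΔG = RT ln(Q_p/K_p) = (8.314 J mol⁻¹ K⁻¹)(273 K) × ln(0.00796/0.0265)
   = (2.270 kJ/mol)(-1.203) = -2.73 kJ/mol
ΔG < 0, so the forward reaction is spontaneous (proceeds forward).

ΔG = -2.73 kJ/mol; the forward reaction is spontaneous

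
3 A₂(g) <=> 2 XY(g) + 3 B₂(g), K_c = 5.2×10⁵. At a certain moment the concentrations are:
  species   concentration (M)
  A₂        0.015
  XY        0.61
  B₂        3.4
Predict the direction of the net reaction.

Q_c = [XY]²·[B₂]³ / [A₂]³ = (0.61)²·(3.4)³ / (0.015)³ = 4.3×10⁶
Q_c = 4.3×10⁶ > K_c = 5.2×10⁵, so the reverse reaction proceeds.

in the reverse direction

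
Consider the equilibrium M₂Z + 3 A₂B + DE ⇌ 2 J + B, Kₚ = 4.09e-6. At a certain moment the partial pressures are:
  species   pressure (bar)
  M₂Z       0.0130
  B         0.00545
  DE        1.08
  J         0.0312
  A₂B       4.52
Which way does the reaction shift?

Qₚ = P(J)²·P(B) / (P(M₂Z)·P(A₂B)³·P(DE)) = (0.0312)²·(0.00545) / ((0.0130)·(4.52)³·(1.08)) = 4.09e-6
Qₚ = 4.09e-6 = Kₚ, so the system is already at equilibrium.

neither direction; the system is at equilibrium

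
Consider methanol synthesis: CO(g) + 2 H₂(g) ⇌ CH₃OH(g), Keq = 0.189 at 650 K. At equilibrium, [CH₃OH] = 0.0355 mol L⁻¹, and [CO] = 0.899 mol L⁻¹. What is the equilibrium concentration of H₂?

At equilibrium, Keq = [CH₃OH] / ([CO]·[H₂]²) = 0.189.
(0.0355) / ((0.899)·([H₂])²) = 0.189
[H₂]² = 0.209 ⇒ [H₂] = 0.457 mol L⁻¹

[H₂] = 0.457 mol L⁻¹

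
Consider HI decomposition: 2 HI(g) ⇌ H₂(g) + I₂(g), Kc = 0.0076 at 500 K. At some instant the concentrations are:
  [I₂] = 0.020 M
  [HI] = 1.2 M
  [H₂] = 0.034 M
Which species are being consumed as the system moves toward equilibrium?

Qc = [H₂]·[I₂] / [HI]² = (0.034)·(0.020) / (1.2)² = 4.7e-4
Qc = 4.7e-4 < Kc = 0.0076: net forward reaction.

HI (reactants)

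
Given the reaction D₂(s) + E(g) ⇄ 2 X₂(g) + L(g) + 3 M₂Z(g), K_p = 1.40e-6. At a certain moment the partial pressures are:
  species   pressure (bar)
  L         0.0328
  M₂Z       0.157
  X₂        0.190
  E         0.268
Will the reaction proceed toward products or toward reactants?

(D₂ is a pure solid — omitted from Q_p.)
Q_p = P(X₂)²·P(L)·P(M₂Z)³ / P(E) = (0.190)²·(0.0328)·(0.157)³ / (0.268) = 1.71e-5
Q_p = 1.71e-5 > K_p = 1.40e-6, so the reverse reaction proceeds.

to the left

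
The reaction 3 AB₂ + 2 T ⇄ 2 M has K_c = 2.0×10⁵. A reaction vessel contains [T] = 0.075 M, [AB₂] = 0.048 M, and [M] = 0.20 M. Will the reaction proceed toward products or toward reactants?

Q_c = [M]² / ([AB₂]³·[T]²) = (0.20)² / ((0.048)³·(0.075)²) = 64000
Q_c = 64000 < K_c = 2.0×10⁵, so the forward reaction proceeds.

toward products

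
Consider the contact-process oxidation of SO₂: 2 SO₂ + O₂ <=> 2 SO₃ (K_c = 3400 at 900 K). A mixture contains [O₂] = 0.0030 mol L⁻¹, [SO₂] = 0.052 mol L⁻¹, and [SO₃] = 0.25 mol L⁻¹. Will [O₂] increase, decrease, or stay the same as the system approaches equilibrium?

Q_c = [SO₃]² / ([SO₂]²·[O₂]) = (0.25)² / ((0.052)²·(0.0030)) = 7700
Q_c = 7700 > K_c = 3400: net reverse reaction.
O₂ is a reactant, so it increases.

increase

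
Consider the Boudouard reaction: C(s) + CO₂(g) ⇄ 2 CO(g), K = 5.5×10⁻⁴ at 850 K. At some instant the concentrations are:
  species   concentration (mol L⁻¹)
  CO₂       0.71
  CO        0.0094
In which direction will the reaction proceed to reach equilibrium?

(C is a pure solid — omitted from Q.)
Q = [CO]² / [CO₂] = (0.0094)² / (0.71) = 1.2×10⁻⁴
Q = 1.2×10⁻⁴ < K = 5.5×10⁻⁴, so the forward reaction proceeds.

forward (toward products)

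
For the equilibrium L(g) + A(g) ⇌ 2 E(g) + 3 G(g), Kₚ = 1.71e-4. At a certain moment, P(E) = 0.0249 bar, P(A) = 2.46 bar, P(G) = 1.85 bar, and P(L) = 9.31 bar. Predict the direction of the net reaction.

at equilibrium

Qₚ = P(E)²·P(G)³ / (P(L)·P(A)) = (0.0249)²·(1.85)³ / ((9.31)·(2.46)) = 1.71e-4
Qₚ = 1.71e-4 = Kₚ, so the system is already at equilibrium.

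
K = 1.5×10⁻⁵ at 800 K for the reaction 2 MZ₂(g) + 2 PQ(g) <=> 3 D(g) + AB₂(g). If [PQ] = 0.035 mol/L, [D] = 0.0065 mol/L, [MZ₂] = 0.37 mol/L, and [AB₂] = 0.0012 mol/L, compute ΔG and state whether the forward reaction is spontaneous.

ΔG = -13.5 kJ/mol; the forward reaction is spontaneous

Q = [D]³·[AB₂] / ([MZ₂]²·[PQ]²) = (0.0065)³·(0.0012) / ((0.37)²·(0.035)²) = 1.97×10⁻⁶
ΔG = RT ln(Q/K) = (8.314 J mol⁻¹ K⁻¹)(800 K) × ln(1.97×10⁻⁶/1.5×10⁻⁵)
   = (6.651 kJ/mol)(-2.030) = -13.5 kJ/mol
ΔG < 0, so the forward reaction is spontaneous (proceeds forward).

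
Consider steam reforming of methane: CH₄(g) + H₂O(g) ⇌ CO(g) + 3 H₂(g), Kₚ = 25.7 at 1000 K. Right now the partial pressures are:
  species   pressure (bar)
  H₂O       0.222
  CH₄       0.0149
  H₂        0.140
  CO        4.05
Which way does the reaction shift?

Qₚ = P(CO)·P(H₂)³ / (P(CH₄)·P(H₂O)) = (4.05)·(0.140)³ / ((0.0149)·(0.222)) = 3.36
Qₚ = 3.36 < Kₚ = 25.7, so the forward reaction proceeds.

to the right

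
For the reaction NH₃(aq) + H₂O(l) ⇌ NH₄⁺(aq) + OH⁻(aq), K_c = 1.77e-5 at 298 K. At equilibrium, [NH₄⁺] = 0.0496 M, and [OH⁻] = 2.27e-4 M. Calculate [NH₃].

[NH₃] = 0.636 M

(H₂O is a pure liquid — omitted from K_c.)
At equilibrium, K_c = [NH₄⁺]·[OH⁻] / [NH₃] = 1.77e-5.
(0.0496)·(2.27e-4) / ([NH₃]) = 1.77e-5
[NH₃] = 0.636 M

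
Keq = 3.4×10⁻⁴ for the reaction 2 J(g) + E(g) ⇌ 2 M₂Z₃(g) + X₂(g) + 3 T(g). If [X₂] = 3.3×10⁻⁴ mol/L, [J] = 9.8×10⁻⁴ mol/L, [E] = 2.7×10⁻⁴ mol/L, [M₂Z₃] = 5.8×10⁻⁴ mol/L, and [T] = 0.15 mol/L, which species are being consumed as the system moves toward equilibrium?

M₂Z₃, X₂, T (products)

Q = [M₂Z₃]²·[X₂]·[T]³ / ([J]²·[E]) = (5.8×10⁻⁴)²·(3.3×10⁻⁴)·(0.15)³ / ((9.8×10⁻⁴)²·(2.7×10⁻⁴)) = 0.0014
Q = 0.0014 > Keq = 3.4×10⁻⁴: net reverse reaction.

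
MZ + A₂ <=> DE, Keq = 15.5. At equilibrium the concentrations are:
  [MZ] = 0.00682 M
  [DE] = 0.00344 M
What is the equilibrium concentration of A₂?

[A₂] = 0.0325 M

At equilibrium, Keq = [DE] / ([MZ]·[A₂]) = 15.5.
(0.00344) / ((0.00682)·([A₂])) = 15.5
[A₂] = 0.0325 M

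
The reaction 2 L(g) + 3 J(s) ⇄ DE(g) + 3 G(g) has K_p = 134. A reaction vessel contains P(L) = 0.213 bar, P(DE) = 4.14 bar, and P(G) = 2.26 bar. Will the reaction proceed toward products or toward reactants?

(J is a pure solid — omitted from Q_p.)
Q_p = P(DE)·P(G)³ / P(L)² = (4.14)·(2.26)³ / (0.213)² = 1050
Q_p = 1050 > K_p = 134, so the reverse reaction proceeds.

toward reactants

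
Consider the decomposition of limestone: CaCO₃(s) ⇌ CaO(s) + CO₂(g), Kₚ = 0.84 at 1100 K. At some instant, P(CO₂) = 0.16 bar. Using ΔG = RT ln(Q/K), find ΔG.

(CaCO₃, CaO are pure solids — omitted from Qₚ.)
Qₚ = P(CO₂) = 0.160
ΔG = RT ln(Qₚ/Kₚ) = (8.314 J mol⁻¹ K⁻¹)(1100 K) × ln(0.160/0.84)
   = (9.145 kJ/mol)(-1.658) = -15.2 kJ/mol
ΔG < 0, so the forward reaction is spontaneous (proceeds forward).

ΔG = -15.2 kJ/mol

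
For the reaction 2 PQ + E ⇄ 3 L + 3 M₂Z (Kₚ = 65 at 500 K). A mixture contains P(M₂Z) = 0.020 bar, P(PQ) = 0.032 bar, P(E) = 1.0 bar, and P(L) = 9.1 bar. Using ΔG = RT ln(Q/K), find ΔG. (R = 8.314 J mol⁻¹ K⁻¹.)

ΔG = -9.98 kJ/mol

Qₚ = P(L)³·P(M₂Z)³ / (P(PQ)²·P(E)) = (9.1)³·(0.020)³ / ((0.032)²·(1.0)) = 5.89
ΔG = RT ln(Qₚ/Kₚ) = (8.314 J mol⁻¹ K⁻¹)(500 K) × ln(5.89/65)
   = (4.157 kJ/mol)(-2.401) = -9.98 kJ/mol
ΔG < 0, so the forward reaction is spontaneous (proceeds forward).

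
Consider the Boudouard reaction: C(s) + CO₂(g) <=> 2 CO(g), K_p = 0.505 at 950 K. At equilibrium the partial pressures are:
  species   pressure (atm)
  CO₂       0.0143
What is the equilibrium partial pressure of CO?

(C is a pure solid — omitted from K_p.)
At equilibrium, K_p = P(CO)² / P(CO₂) = 0.505.
(P(CO))² / (0.0143) = 0.505
P(CO)² = 0.00722 ⇒ P(CO) = 0.0850 atm

P(CO) = 0.0850 atm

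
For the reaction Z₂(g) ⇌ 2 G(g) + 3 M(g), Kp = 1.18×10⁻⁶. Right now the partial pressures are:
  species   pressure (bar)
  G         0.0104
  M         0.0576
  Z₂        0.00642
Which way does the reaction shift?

Qp = P(G)²·P(M)³ / P(Z₂) = (0.0104)²·(0.0576)³ / (0.00642) = 3.22×10⁻⁶
Qp = 3.22×10⁻⁶ > Kp = 1.18×10⁻⁶, so the reverse reaction proceeds.

toward reactants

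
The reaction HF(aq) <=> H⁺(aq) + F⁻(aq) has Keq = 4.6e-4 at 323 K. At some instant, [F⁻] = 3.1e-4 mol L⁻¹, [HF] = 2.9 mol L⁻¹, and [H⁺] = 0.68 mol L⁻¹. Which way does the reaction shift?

Q = [H⁺]·[F⁻] / [HF] = (0.68)·(3.1e-4) / (2.9) = 7.3e-5
Q = 7.3e-5 < Keq = 4.6e-4, so the forward reaction proceeds.

to the right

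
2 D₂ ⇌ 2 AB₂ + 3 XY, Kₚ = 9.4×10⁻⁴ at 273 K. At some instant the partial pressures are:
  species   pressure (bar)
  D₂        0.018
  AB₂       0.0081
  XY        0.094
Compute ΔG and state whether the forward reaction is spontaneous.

ΔG = -3.91 kJ/mol; the forward reaction is spontaneous

Qₚ = P(AB₂)²·P(XY)³ / P(D₂)² = (0.0081)²·(0.094)³ / (0.018)² = 1.68×10⁻⁴
ΔG = RT ln(Qₚ/Kₚ) = (8.314 J mol⁻¹ K⁻¹)(273 K) × ln(1.68×10⁻⁴/9.4×10⁻⁴)
   = (2.270 kJ/mol)(-1.722) = -3.91 kJ/mol
ΔG < 0, so the forward reaction is spontaneous (proceeds forward).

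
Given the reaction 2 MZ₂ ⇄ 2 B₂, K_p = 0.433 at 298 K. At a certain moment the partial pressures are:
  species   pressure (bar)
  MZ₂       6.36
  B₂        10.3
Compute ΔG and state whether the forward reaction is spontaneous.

Q_p = P(B₂)² / P(MZ₂)² = (10.3)² / (6.36)² = 2.62
ΔG = RT ln(Q_p/K_p) = (8.314 J mol⁻¹ K⁻¹)(298 K) × ln(2.62/0.433)
   = (2.478 kJ/mol)(1.800) = 4.46 kJ/mol
ΔG > 0, so the forward reaction is non-spontaneous (proceeds in reverse).

ΔG = 4.46 kJ/mol; the forward reaction is non-spontaneous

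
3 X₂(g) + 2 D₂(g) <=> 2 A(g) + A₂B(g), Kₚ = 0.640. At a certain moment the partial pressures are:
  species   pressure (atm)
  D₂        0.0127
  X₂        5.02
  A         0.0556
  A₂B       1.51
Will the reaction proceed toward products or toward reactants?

to the right

Qₚ = P(A)²·P(A₂B) / (P(X₂)³·P(D₂)²) = (0.0556)²·(1.51) / ((5.02)³·(0.0127)²) = 0.229
Qₚ = 0.229 < Kₚ = 0.640, so the forward reaction proceeds.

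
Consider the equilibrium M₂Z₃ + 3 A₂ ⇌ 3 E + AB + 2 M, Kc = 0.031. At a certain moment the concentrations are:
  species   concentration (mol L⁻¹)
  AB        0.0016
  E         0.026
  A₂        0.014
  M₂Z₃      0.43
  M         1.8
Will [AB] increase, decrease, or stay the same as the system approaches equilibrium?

decrease

Qc = [E]³·[AB]·[M]² / ([M₂Z₃]·[A₂]³) = (0.026)³·(0.0016)·(1.8)² / ((0.43)·(0.014)³) = 0.077
Qc = 0.077 > Kc = 0.031: net reverse reaction.
AB is a product, so it decreases.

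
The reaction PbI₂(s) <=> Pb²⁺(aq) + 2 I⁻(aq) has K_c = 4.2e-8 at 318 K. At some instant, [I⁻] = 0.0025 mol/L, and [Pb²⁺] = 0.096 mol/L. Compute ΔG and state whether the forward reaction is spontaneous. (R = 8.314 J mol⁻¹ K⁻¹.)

(PbI₂ is a pure solid — omitted from Q_c.)
Q_c = [Pb²⁺]·[I⁻]² = (0.096)·(0.0025)² = 6.00e-7
ΔG = RT ln(Q_c/K_c) = (8.314 J mol⁻¹ K⁻¹)(318 K) × ln(6.00e-7/4.2e-8)
   = (2.644 kJ/mol)(2.659) = 7.03 kJ/mol
ΔG > 0, so the forward reaction is non-spontaneous (proceeds in reverse).

ΔG = 7.03 kJ/mol; the forward reaction is non-spontaneous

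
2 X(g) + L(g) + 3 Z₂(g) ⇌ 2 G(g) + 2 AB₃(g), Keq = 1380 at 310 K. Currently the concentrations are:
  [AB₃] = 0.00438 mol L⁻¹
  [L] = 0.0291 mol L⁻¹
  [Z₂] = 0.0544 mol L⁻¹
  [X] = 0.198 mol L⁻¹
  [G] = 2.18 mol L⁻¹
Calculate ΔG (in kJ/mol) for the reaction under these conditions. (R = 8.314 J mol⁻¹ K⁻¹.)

ΔG = -2.64 kJ/mol

Q = [G]²·[AB₃]² / ([X]²·[L]·[Z₂]³) = (2.18)²·(0.00438)² / ((0.198)²·(0.0291)·(0.0544)³) = 496
ΔG = RT ln(Q/Keq) = (8.314 J mol⁻¹ K⁻¹)(310 K) × ln(496/1380)
   = (2.577 kJ/mol)(-1.023) = -2.64 kJ/mol
ΔG < 0, so the forward reaction is spontaneous (proceeds forward).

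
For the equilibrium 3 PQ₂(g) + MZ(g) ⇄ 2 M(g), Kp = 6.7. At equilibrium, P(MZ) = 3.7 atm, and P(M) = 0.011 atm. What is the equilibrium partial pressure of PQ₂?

At equilibrium, Kp = P(M)² / (P(PQ₂)³·P(MZ)) = 6.7.
(0.011)² / ((P(PQ₂))³·(3.7)) = 6.7
P(PQ₂)³ = 4.88×10⁻⁶ ⇒ P(PQ₂) = 0.017 atm

P(PQ₂) = 0.017 atm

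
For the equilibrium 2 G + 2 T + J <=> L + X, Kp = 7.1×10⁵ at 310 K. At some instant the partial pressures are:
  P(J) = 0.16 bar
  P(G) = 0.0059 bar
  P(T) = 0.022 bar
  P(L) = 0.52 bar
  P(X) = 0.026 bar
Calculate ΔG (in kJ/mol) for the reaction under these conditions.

Qp = P(L)·P(X) / (P(G)²·P(T)²·P(J)) = (0.52)·(0.026) / ((0.0059)²·(0.022)²·(0.16)) = 5.02×10⁶
ΔG = RT ln(Qp/Kp) = (8.314 J mol⁻¹ K⁻¹)(310 K) × ln(5.02×10⁶/7.1×10⁵)
   = (2.577 kJ/mol)(1.956) = 5.04 kJ/mol
ΔG > 0, so the forward reaction is non-spontaneous (proceeds in reverse).

ΔG = 5.04 kJ/mol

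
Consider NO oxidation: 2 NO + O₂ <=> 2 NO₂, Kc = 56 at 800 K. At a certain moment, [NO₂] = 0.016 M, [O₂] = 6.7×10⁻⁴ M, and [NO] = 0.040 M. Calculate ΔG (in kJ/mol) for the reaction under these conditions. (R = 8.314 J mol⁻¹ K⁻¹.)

Qc = [NO₂]² / ([NO]²·[O₂]) = (0.016)² / ((0.040)²·(6.7×10⁻⁴)) = 239
ΔG = RT ln(Qc/Kc) = (8.314 J mol⁻¹ K⁻¹)(800 K) × ln(239/56)
   = (6.651 kJ/mol)(1.451) = 9.65 kJ/mol
ΔG > 0, so the forward reaction is non-spontaneous (proceeds in reverse).

ΔG = 9.65 kJ/mol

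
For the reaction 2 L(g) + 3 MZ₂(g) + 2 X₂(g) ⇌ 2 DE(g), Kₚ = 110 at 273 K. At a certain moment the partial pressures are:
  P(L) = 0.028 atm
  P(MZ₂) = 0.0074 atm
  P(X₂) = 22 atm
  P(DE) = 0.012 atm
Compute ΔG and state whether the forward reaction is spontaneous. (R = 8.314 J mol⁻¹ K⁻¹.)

ΔG = 4.86 kJ/mol; the forward reaction is non-spontaneous

Qₚ = P(DE)² / (P(L)²·P(MZ₂)³·P(X₂)²) = (0.012)² / ((0.028)²·(0.0074)³·(22)²) = 936
ΔG = RT ln(Qₚ/Kₚ) = (8.314 J mol⁻¹ K⁻¹)(273 K) × ln(936/110)
   = (2.270 kJ/mol)(2.141) = 4.86 kJ/mol
ΔG > 0, so the forward reaction is non-spontaneous (proceeds in reverse).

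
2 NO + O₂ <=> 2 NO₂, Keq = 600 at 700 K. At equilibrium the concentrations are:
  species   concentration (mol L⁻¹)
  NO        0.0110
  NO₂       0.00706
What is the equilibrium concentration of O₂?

[O₂] = 6.87e-4 mol L⁻¹

At equilibrium, Keq = [NO₂]² / ([NO]²·[O₂]) = 600.
(0.00706)² / ((0.0110)²·([O₂])) = 600
[O₂] = 6.87e-4 mol L⁻¹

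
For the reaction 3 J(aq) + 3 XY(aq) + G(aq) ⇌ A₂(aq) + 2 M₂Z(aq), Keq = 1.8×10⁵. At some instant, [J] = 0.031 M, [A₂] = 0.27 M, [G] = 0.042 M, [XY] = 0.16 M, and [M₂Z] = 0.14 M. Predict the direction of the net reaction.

reverse (toward reactants)

Q = [A₂]·[M₂Z]² / ([J]³·[XY]³·[G]) = (0.27)·(0.14)² / ((0.031)³·(0.16)³·(0.042)) = 1.0×10⁶
Q = 1.0×10⁶ > Keq = 1.8×10⁵, so the reverse reaction proceeds.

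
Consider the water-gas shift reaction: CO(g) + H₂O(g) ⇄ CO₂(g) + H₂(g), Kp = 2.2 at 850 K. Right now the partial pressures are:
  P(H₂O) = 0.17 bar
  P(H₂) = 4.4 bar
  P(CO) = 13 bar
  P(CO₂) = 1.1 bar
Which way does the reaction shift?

Qp = P(CO₂)·P(H₂) / (P(CO)·P(H₂O)) = (1.1)·(4.4) / ((13)·(0.17)) = 2.2
Qp = 2.2 = Kp, so the system is already at equilibrium.

neither direction; the system is at equilibrium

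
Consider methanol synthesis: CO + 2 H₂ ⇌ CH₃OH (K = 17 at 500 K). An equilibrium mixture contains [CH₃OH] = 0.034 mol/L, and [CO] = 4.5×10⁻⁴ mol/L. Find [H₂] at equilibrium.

[H₂] = 2.1 mol/L

At equilibrium, K = [CH₃OH] / ([CO]·[H₂]²) = 17.
(0.034) / ((4.5×10⁻⁴)·([H₂])²) = 17
[H₂]² = 4.44 ⇒ [H₂] = 2.1 mol/L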